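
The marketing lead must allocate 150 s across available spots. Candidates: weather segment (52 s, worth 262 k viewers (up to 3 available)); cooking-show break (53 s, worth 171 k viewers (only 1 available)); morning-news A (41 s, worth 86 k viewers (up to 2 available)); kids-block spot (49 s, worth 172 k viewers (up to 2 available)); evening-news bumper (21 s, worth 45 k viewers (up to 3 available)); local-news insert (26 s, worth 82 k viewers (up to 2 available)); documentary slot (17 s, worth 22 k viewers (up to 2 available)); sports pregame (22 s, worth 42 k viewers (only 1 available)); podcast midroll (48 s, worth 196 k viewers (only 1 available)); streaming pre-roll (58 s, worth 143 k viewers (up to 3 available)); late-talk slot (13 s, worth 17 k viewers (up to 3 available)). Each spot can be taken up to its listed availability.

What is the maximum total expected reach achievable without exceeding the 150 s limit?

Taking the top-ratio spots first gives 2×weather segment + local-news insert + late-talk slot for 623 (143 s).
But weather segment + kids-block spot + podcast midroll fits in 149 s and reaches 630.
No other feasible combination exceeds 630.

630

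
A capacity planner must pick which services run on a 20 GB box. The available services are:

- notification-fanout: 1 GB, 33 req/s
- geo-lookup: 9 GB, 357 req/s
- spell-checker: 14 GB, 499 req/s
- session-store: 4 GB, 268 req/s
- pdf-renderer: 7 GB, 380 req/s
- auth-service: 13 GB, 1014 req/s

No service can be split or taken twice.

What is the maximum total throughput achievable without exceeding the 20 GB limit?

1394

Filling by ratio: notification-fanout + session-store + auth-service for 1315, with 2 GB left unused.
Dropping notification-fanout and session-store frees 5 GB; slotting in pdf-renderer (7 GB) lifts the total to 1394 at 20 GB.
The closest alternative, notification-fanout + session-store + auth-service, reaches only 1315.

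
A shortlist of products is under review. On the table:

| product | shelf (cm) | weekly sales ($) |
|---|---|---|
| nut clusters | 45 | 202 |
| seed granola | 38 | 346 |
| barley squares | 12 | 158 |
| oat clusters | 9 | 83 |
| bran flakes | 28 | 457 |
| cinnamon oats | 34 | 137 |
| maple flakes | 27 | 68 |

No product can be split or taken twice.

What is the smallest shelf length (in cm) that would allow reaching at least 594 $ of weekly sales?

40

Need the lightest bundle worth ≥ 594.
Taking barley squares + bran flakes gives 615 (≥ 594) for 40 cm.
Below 40 cm the best achievable stays under 594.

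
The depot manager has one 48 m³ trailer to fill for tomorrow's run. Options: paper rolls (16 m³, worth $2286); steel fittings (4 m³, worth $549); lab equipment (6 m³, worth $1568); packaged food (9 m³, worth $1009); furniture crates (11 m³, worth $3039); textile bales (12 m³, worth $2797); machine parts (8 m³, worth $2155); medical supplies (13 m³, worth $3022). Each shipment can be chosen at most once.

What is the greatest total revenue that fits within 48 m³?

By revenue per m³: furniture crates 276.27, machine parts 269.38, lab equipment 261.33, textile bales 233.08 lead.
Filling by ratio: steel fittings + lab equipment + furniture crates + textile bales + machine parts for 10108, with 7 m³ left unused.
Dropping lab equipment frees 6 m³; slotting in medical supplies (13 m³) lifts the total to 11562 at 48 m³.
Next best is furniture crates + textile bales + machine parts + medical supplies at 11013 (44 m³) — short by 549.

11562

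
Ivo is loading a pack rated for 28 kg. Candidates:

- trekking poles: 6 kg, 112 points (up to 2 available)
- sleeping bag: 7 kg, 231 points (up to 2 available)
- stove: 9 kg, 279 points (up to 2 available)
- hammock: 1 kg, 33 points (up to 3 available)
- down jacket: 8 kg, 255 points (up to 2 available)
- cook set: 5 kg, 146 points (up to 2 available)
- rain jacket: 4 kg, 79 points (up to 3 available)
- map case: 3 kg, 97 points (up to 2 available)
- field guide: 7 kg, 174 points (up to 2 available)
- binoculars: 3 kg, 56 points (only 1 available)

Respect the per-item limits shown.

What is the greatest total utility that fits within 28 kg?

Greedy by ratio would take 2×sleeping bag + 3×hammock + cook set + 2×map case: 28 kg used, total 901.
The 8 kg tied up in cook set and map case is better spent on down jacket — total rises to 913 (28 kg).
No other feasible combination exceeds 913.

913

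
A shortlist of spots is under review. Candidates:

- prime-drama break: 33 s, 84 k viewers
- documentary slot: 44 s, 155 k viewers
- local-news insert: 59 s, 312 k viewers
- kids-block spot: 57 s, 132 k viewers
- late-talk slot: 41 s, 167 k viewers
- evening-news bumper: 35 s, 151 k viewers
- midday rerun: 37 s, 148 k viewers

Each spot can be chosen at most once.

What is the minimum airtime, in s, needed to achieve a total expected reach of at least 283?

Need the lightest bundle worth ≥ 283.
Taking local-news insert gives 312 (≥ 283) for 59 s.
No combination under 59 s hits 283.

59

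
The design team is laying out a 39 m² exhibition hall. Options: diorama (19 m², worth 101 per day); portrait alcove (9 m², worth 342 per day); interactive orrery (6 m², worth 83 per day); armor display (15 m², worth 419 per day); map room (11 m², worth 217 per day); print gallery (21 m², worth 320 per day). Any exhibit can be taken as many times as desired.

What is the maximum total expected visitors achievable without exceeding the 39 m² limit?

4×portrait alcove uses 36 of the 39 m² and totals 1368.

1368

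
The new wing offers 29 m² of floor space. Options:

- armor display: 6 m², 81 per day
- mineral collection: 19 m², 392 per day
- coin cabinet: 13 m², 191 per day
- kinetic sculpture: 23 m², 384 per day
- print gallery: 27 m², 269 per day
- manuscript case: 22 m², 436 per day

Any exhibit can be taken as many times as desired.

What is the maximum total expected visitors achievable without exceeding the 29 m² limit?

By expected visitors per m²: mineral collection 20.63, manuscript case 19.82, kinetic sculpture 16.70 lead.
The ratio heuristic lands on armor display + mineral collection (473) but leaves 4 m² idle.
Dropping mineral collection frees 19 m²; slotting in manuscript case (22 m²) lifts the total to 517 at 28 m².
The spare 1 m² is too small for any remaining exhibit, and no exchange beats 517.

517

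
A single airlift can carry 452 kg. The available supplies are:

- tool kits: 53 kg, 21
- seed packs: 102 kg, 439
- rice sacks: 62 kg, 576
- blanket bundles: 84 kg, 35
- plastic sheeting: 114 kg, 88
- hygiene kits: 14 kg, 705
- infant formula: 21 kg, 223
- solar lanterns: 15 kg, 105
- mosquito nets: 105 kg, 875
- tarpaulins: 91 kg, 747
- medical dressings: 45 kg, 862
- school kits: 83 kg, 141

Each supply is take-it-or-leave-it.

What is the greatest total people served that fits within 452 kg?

4427

Density check — hygiene kits 50.36, medical dressings 19.16, infant formula 10.62, rice sacks 9.29 are the best per kg.
Greedy by ratio would take rice sacks + hygiene kits + infant formula + solar lanterns + mosquito nets + tarpaulins + medical dressings + school kits: 436 kg used, total 4234.
The 98 kg tied up in solar lanterns and school kits is better spent on seed packs — total rises to 4427 (440 kg).
The spare 12 kg is too small for any remaining supply, and no exchange beats 4427.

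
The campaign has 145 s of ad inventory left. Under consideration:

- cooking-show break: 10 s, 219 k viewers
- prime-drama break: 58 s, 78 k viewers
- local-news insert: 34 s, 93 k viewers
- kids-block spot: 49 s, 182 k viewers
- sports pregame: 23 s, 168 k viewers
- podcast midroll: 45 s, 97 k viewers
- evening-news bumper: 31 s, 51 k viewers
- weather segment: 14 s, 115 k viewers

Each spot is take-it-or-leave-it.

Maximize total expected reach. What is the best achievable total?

781

By expected reach per s: cooking-show break 21.90, weather segment 8.21, sports pregame 7.30, kids-block spot 3.71 lead.
Greedy by ratio would take cooking-show break + local-news insert + kids-block spot + sports pregame + weather segment: 130 s used, total 777.
The 34 s tied up in local-news insert is better spent on podcast midroll — total rises to 781 (141 s).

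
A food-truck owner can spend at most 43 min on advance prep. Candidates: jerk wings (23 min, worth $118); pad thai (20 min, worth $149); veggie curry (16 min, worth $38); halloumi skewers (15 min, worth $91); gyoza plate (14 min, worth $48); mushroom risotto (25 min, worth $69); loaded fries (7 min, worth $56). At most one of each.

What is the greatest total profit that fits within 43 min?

Density check — loaded fries 8.00, pad thai 7.45, halloumi skewers 6.07 are the best per min.
The ratio ordering already packs tightly: pad thai + halloumi skewers + loaded fries, 42 min, 296.

296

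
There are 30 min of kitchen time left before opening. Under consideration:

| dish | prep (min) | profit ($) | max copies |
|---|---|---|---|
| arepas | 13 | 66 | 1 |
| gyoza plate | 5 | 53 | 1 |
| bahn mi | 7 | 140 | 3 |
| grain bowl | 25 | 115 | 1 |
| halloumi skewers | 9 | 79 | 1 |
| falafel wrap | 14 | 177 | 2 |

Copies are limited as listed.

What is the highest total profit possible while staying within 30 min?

499

A density-first pass picks gyoza plate + 3×bahn mi — 473 at 26 min.
Dropping gyoza plate frees 5 min; slotting in halloumi skewers (9 min) lifts the total to 499 at 30 min.
That's the maximum — no swap from here does better than 499.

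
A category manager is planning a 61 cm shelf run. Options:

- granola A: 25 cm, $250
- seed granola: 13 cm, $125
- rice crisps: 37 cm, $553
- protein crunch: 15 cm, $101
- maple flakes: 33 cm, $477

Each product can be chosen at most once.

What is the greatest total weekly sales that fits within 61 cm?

727

The ratio heuristic lands on seed granola + rice crisps (678) but leaves 11 cm idle.
Replace seed granola and rice crisps with granola A + maple flakes: the trade gains 49 net, giving 727 at 58 cm.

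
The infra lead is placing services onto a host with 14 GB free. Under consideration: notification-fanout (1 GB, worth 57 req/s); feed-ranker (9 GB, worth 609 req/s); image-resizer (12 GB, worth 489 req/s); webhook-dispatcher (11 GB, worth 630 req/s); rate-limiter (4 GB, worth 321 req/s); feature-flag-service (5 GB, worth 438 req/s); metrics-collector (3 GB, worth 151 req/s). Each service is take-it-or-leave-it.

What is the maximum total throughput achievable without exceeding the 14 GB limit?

Filling by ratio: notification-fanout + rate-limiter + feature-flag-service + metrics-collector for 967, with 1 GB left unused.
The 8 GB tied up in notification-fanout and rate-limiter and metrics-collector is better spent on feed-ranker — total rises to 1047 (14 GB).
Every other selection either busts 14 GB or fails to beat 1047.

1047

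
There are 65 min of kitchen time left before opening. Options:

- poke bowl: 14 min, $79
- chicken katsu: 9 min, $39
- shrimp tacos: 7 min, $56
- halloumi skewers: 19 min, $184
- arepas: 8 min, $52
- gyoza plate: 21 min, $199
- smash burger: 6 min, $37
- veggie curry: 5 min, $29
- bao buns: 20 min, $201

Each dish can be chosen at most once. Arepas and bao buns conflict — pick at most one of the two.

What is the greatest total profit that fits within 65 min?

613

Ranking by ratio (profit/min): bao buns 10.05, halloumi skewers 9.68, gyoza plate 9.48.
Taking halloumi skewers + gyoza plate + veggie curry + bao buns: 65 min used, 613 in profit.
Next best is halloumi skewers + gyoza plate + bao buns at 584 (60 min) — short by 29.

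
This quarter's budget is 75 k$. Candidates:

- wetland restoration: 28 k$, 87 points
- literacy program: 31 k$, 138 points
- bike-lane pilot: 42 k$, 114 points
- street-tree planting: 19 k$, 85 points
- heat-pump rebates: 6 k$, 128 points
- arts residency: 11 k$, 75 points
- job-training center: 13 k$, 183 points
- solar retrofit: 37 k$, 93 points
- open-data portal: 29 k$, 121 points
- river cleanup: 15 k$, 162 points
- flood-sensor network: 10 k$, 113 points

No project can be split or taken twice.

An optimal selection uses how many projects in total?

6

Best achievable projected impact is 746.
street-tree planting + heat-pump rebates + arts residency + job-training center + river cleanup + flood-sensor network hits 746 at 74 k$.
Any selection reaching 746 contains exactly 6 projects.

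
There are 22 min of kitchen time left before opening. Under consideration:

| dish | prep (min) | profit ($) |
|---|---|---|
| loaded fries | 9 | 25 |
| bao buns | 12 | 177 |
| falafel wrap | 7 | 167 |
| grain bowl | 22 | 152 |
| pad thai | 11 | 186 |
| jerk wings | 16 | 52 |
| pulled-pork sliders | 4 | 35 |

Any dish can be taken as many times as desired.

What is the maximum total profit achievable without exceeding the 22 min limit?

501

Density check — falafel wrap 23.86, pad thai 16.91, bao buns 14.75 are the best per min.
The ratio ordering already packs tightly: 3×falafel wrap, 21 min, 501.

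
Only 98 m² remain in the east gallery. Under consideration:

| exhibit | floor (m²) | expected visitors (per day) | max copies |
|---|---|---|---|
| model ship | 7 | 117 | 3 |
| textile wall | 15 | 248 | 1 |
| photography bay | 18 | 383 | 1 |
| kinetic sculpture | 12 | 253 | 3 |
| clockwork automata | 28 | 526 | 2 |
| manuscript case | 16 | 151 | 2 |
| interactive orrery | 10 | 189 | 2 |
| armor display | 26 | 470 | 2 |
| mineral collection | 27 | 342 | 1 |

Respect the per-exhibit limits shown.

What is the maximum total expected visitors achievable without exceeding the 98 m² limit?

Ranking by ratio (expected visitors/m²): photography bay 21.28, kinetic sculpture 21.08, interactive orrery 18.90, clockwork automata 18.79.
Greedy by ratio would take 3×model ship + photography bay + 3×kinetic sculpture + 2×interactive orrery: 95 m² used, total 1871.
Replace 3×model ship and kinetic sculpture and 2×interactive orrery with 2×clockwork automata: the trade gains 70 net, giving 1941 at 98 m².
That's the maximum — no swap from here does better than 1941.

1941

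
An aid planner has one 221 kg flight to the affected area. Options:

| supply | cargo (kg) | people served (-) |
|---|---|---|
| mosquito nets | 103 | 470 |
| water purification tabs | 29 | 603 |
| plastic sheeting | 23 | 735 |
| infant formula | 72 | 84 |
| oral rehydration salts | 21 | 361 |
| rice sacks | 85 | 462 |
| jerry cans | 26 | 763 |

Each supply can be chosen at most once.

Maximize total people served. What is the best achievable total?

Ranking by ratio (people served/kg): plastic sheeting 31.96, jerry cans 29.35, water purification tabs 20.79.
Greedy by ratio would take water purification tabs + plastic sheeting + oral rehydration salts + rice sacks + jerry cans: 184 kg used, total 2924.
Replace rice sacks with mosquito nets: the trade gains 8 net, giving 2932 at 202 kg.
No other feasible combination exceeds 2932.

2932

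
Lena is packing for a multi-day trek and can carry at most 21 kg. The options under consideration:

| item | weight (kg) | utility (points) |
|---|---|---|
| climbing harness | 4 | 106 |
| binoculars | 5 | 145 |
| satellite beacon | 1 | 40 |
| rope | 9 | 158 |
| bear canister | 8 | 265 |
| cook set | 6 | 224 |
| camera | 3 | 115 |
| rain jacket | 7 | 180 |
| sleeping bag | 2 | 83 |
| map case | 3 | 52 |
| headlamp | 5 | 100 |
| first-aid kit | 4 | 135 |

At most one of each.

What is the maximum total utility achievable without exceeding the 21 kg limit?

747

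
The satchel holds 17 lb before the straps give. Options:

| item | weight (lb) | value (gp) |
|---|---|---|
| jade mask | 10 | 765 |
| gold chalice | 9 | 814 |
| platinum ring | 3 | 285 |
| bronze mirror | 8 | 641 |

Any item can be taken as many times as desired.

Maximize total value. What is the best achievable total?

1496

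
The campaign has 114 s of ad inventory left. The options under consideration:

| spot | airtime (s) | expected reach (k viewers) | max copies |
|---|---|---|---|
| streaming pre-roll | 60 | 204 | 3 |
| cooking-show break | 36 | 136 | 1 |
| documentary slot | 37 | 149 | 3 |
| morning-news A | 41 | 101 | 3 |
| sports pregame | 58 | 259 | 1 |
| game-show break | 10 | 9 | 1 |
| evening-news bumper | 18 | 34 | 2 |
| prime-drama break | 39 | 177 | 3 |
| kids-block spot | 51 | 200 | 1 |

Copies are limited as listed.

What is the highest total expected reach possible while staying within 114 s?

490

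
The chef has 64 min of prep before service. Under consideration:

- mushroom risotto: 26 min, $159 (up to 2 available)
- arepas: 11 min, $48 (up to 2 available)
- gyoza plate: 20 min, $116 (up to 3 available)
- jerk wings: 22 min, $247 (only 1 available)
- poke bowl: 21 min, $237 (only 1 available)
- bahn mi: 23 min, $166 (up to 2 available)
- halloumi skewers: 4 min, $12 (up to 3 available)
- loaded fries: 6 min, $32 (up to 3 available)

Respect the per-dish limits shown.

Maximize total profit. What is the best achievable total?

Taking gyoza plate + jerk wings + poke bowl: 63 min used, 600 in profit.
No other feasible combination exceeds 600.

600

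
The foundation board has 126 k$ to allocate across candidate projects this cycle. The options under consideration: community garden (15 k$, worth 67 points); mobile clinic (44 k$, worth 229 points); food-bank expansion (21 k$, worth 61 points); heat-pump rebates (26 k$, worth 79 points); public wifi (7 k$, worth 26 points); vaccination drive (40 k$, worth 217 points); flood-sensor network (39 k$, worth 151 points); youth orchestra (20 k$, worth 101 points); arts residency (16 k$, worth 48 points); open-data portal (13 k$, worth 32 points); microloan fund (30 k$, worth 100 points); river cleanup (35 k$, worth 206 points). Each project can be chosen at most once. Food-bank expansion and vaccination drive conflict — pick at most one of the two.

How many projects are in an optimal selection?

4

Optimal total is 678.
For example mobile clinic + public wifi + vaccination drive + river cleanup achieves it, using 126 k$.
Every optimal selection uses 4 projects.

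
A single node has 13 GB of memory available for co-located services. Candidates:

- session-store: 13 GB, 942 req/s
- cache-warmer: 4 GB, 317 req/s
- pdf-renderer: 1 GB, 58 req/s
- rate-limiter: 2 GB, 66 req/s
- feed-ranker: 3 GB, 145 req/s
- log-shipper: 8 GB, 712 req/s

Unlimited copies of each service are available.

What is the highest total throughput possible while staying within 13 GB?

1087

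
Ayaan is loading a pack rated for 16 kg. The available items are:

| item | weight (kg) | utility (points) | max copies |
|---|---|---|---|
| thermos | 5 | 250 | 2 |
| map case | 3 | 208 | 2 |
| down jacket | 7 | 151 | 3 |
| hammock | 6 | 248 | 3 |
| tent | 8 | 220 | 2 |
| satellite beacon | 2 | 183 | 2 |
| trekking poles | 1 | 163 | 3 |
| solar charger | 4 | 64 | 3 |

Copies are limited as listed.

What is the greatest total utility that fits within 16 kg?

1338

Density check — trekking poles 163.00, satellite beacon 91.50, map case 69.33, thermos 50.00 are the best per kg.
Filling by ratio: 2×map case + 2×satellite beacon + 3×trekking poles for 1271, with 3 kg left unused.
The 2 kg tied up in satellite beacon is better spent on thermos — total rises to 1338 (16 kg).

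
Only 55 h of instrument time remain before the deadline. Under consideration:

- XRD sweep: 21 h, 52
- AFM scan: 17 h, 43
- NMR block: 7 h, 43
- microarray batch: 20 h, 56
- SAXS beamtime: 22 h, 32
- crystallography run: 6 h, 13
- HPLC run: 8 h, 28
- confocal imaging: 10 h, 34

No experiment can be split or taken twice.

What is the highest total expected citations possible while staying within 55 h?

Density check — NMR block 6.14, HPLC run 3.50, confocal imaging 3.40, microarray batch 2.80 are the best per h.
The ratio heuristic lands on NMR block + microarray batch + crystallography run + HPLC run + confocal imaging (174) but leaves 4 h idle.
Dropping crystallography run and HPLC run frees 14 h; slotting in AFM scan (17 h) lifts the total to 176 at 54 h.
The spare 1 h is too small for any remaining experiment, and no exchange beats 176.

176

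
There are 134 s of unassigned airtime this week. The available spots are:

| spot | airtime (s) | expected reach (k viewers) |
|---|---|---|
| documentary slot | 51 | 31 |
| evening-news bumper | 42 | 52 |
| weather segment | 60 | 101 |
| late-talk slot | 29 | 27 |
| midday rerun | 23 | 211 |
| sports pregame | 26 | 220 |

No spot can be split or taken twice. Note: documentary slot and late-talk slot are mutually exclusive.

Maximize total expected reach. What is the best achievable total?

532

By expected reach per s: midday rerun 9.17, sports pregame 8.46, weather segment 1.68, evening-news bumper 1.24 lead.
Weather segment + midday rerun + sports pregame uses 109 of the 134 s and totals 532.
The closest alternative, evening-news bumper + late-talk slot + midday rerun + sports pregame, reaches only 510.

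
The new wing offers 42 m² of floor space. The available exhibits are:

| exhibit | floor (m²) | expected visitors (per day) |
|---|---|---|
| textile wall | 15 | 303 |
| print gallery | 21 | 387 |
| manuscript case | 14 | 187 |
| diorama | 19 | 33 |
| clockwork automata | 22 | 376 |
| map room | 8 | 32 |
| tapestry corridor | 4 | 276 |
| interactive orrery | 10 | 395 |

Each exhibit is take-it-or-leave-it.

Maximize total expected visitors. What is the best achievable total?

Taking the top-ratio exhibits first gives textile wall + map room + tapestry corridor + interactive orrery for 1006 (37 m²).
Replace textile wall and map room with print gallery: the trade gains 52 net, giving 1058 at 35 m².
Runner-up clockwork automata + tapestry corridor + interactive orrery tops out at 1047.

1058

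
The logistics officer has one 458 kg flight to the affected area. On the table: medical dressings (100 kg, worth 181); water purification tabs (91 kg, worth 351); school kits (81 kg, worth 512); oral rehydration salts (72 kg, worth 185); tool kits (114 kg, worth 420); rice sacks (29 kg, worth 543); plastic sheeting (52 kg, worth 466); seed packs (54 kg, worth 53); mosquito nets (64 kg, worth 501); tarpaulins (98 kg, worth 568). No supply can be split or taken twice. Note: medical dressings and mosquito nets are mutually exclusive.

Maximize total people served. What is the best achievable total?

Taking the top-ratio supplies first gives water purification tabs + school kits + rice sacks + plastic sheeting + mosquito nets + tarpaulins for 2941 (415 kg).
Replace water purification tabs with tool kits: the trade gains 69 net, giving 3010 at 438 kg.

3010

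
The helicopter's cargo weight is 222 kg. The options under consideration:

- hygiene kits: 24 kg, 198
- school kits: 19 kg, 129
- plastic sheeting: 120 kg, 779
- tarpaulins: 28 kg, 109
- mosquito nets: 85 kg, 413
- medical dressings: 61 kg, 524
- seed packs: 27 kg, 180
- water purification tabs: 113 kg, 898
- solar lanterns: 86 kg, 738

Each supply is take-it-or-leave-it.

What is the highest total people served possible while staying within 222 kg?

1769

Hygiene kits + school kits + medical dressings + seed packs + solar lanterns uses 217 of the 222 kg and totals 1769.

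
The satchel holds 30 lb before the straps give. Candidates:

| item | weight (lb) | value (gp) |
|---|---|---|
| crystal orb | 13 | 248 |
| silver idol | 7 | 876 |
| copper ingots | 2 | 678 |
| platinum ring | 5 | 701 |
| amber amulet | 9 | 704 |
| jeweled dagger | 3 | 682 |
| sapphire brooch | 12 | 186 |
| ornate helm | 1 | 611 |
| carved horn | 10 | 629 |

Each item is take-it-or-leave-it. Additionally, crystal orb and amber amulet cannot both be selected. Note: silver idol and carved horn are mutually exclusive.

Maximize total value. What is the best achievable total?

4252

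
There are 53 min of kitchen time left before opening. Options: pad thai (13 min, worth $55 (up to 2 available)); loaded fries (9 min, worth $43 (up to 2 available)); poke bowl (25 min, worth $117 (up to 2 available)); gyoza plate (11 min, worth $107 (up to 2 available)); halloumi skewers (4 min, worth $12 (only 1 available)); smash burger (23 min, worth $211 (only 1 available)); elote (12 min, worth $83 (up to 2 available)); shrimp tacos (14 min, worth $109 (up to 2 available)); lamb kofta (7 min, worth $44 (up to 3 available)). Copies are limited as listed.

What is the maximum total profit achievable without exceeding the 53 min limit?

469

The ratio ordering already packs tightly: 2×gyoza plate + smash burger + lamb kofta, 52 min, 469.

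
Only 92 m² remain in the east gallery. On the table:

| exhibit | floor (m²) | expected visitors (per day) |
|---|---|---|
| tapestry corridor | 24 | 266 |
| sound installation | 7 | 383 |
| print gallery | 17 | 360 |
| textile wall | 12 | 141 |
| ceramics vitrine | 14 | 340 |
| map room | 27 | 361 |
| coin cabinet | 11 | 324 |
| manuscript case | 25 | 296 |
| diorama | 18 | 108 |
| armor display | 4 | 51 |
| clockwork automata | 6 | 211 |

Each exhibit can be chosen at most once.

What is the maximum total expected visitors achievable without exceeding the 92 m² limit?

The ratio heuristic lands on sound installation + print gallery + ceramics vitrine + map room + coin cabinet + armor display + clockwork automata (2030) but leaves 6 m² idle.
Replace map room and armor display with textile wall + manuscript case: the trade gains 25 net, giving 2055 at 92 m².
Every other selection either busts 92 m² or fails to beat 2055.

2055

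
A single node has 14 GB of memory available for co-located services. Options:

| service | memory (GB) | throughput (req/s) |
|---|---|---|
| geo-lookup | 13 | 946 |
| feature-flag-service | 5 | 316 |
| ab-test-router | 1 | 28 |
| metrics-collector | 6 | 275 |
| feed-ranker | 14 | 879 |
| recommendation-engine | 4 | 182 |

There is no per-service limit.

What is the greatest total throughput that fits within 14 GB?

The ratio ordering already packs tightly: geo-lookup + ab-test-router, 14 GB, 974.

974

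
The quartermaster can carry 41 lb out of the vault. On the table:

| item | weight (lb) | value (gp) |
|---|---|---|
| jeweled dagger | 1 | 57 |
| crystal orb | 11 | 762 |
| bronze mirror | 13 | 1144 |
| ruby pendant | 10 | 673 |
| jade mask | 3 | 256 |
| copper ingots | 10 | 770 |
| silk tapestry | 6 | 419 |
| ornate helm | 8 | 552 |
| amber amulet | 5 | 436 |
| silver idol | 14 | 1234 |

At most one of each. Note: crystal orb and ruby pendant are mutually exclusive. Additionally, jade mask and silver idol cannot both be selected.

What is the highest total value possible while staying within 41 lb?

3423

Jeweled dagger + bronze mirror + ornate helm + amber amulet + silver idol uses 41 of the 41 lb and totals 3423.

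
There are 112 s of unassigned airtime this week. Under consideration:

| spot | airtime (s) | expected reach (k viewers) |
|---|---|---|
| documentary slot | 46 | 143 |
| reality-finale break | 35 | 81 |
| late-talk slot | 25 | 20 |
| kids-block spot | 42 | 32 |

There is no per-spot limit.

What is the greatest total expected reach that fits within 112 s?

286

The ratio ordering already packs tightly: 2×documentary slot, 92 s, 286.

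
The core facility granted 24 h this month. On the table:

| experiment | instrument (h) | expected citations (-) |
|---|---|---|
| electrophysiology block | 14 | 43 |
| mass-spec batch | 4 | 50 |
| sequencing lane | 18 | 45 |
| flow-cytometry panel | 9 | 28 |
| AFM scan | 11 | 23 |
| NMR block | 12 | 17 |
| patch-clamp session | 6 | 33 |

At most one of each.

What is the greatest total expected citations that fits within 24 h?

126

By expected citations per h: mass-spec batch 12.50, patch-clamp session 5.50, flow-cytometry panel 3.11 lead.
A density-first pass picks mass-spec batch + flow-cytometry panel + patch-clamp session — 111 at 19 h.
Dropping flow-cytometry panel frees 9 h; slotting in electrophysiology block (14 h) lifts the total to 126 at 24 h.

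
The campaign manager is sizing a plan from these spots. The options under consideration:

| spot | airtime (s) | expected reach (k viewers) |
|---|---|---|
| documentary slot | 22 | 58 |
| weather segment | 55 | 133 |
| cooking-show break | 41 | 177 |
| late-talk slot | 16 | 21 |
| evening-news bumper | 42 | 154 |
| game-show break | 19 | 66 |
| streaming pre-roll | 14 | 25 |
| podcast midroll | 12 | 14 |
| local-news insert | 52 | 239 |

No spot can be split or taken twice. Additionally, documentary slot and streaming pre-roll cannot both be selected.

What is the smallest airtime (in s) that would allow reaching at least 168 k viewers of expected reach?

41

Look for the lowest-airtime combination reaching 168.
cooking-show break reaches 177 using 41 s.
No combination under 41 s hits 168.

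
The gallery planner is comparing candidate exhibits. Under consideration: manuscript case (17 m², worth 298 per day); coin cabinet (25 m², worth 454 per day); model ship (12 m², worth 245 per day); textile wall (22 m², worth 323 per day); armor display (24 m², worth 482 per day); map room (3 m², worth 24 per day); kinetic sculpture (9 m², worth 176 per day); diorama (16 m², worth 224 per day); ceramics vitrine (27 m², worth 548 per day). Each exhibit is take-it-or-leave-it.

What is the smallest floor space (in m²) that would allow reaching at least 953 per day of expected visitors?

48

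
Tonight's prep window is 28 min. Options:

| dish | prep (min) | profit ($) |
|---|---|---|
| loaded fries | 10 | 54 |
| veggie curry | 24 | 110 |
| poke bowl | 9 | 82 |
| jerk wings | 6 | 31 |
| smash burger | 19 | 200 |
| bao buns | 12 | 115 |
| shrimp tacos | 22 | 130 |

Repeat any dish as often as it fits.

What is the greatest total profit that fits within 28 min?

282

Taking poke bowl + smash burger: 28 min used, 282 in profit.
Nothing else within 28 min beats 282.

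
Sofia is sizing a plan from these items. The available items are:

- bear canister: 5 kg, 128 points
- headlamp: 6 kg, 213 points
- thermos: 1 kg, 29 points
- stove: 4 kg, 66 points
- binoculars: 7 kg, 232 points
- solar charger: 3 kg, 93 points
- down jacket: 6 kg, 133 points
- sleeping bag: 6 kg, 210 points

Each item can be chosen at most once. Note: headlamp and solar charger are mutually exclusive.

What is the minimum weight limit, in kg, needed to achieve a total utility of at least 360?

Need the lightest bundle worth ≥ 360.
bear canister + headlamp + thermos: 370 utility at 12 kg.
Below 12 kg the best achievable stays under 360.

12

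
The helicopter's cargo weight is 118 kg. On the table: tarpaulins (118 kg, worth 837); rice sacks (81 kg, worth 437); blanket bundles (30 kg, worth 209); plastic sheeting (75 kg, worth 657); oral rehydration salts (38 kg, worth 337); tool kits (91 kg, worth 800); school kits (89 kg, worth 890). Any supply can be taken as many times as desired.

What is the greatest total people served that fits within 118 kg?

Filling by ratio: school kits for 890, with 29 kg left unused.
The 89 kg tied up in school kits is better spent on 3×oral rehydration salts — total rises to 1011 (114 kg).
Every other selection either busts 118 kg or fails to beat 1011.

1011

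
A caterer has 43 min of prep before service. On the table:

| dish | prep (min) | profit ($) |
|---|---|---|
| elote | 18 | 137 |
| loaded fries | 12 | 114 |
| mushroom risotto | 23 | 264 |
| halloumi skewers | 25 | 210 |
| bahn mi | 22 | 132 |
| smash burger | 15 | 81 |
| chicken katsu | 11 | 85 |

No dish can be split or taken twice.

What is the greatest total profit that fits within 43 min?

401

The ratio heuristic lands on loaded fries + mushroom risotto (378) but leaves 8 min idle.
The 12 min tied up in loaded fries is better spent on elote — total rises to 401 (41 min).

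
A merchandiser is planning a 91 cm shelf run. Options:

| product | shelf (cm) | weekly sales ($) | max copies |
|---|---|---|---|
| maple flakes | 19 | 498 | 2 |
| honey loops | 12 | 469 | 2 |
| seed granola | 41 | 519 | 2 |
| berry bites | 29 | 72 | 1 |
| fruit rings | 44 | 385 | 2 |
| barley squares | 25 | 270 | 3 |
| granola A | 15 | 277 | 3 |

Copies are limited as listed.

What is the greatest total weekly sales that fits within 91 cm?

2267

The ratio heuristic lands on 2×maple flakes + 2×honey loops + granola A (2211) but leaves 14 cm idle.
Replace maple flakes with 2×granola A: the trade gains 56 net, giving 2267 at 88 cm.
Nothing else within 91 cm beats 2267.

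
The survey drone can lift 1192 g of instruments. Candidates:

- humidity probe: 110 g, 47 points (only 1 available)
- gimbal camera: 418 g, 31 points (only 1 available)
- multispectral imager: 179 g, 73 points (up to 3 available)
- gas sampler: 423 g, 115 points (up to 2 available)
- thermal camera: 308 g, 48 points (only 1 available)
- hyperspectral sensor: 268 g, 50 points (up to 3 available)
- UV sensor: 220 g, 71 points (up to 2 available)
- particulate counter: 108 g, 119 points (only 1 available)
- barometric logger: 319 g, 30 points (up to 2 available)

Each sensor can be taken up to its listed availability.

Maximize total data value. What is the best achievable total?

500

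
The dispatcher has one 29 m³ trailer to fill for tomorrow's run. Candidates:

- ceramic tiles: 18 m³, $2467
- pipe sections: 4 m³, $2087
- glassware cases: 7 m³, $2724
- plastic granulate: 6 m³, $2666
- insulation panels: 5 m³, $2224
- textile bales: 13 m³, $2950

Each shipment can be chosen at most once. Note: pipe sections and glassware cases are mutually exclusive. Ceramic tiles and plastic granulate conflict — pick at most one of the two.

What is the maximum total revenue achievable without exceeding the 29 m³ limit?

9927

Pipe sections + plastic granulate + insulation panels + textile bales uses 28 of the 29 m³ and totals 9927.
Next best is glassware cases + plastic granulate + textile bales at 8340 (26 m³) — short by 1587.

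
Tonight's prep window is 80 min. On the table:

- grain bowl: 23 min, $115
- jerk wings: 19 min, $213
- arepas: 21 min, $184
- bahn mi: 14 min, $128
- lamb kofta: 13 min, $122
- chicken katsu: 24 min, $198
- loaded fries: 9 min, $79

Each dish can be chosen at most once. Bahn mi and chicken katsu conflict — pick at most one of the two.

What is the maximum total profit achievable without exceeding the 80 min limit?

Jerk wings + arepas + bahn mi + lamb kofta + loaded fries uses 76 of the 80 min and totals 726.
Nothing else feasible within 80 min beats 726.

726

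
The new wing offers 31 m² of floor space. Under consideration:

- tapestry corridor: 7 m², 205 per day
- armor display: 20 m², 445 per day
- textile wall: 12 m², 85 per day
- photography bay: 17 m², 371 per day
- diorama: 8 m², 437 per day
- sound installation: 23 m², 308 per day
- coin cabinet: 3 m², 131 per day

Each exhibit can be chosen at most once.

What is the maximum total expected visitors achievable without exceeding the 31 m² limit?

Ranking by ratio (expected visitors/m²): diorama 54.62, coin cabinet 43.67, tapestry corridor 29.29, armor display 22.25.
The ratio heuristic lands on tapestry corridor + textile wall + diorama + coin cabinet (858) but leaves 1 m² idle.
Dropping tapestry corridor and textile wall frees 19 m²; slotting in armor display (20 m²) lifts the total to 1013 at 31 m².
Next best is photography bay + diorama + coin cabinet at 939 (28 m²) — short by 74.

1013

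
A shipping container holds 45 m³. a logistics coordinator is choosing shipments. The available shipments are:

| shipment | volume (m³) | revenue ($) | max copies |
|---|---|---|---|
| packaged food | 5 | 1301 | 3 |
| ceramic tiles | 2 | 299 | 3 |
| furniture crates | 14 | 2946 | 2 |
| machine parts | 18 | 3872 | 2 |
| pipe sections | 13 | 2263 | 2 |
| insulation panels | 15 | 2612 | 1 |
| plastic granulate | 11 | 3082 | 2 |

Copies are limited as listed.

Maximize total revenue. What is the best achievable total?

Greedy by ratio would take 3×packaged food + 3×ceramic tiles + 2×plastic granulate: 43 m³ used, total 10964.
The 16 m³ tied up in 2×packaged food and 3×ceramic tiles is better spent on machine parts — total rises to 11337 (45 m³).
No other feasible combination exceeds 11337.

11337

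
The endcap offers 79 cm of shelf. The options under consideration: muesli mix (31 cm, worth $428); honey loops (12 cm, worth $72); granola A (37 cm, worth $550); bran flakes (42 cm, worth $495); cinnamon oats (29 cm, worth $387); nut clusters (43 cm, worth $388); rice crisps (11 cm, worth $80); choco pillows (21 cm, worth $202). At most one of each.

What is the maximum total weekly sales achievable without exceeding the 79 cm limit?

1058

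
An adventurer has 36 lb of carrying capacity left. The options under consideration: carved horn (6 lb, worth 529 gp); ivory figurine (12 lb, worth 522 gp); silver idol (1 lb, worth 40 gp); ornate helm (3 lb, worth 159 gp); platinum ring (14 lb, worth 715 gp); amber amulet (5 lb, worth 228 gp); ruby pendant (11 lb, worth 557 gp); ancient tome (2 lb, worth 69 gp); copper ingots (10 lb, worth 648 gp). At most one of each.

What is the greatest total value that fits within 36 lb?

2161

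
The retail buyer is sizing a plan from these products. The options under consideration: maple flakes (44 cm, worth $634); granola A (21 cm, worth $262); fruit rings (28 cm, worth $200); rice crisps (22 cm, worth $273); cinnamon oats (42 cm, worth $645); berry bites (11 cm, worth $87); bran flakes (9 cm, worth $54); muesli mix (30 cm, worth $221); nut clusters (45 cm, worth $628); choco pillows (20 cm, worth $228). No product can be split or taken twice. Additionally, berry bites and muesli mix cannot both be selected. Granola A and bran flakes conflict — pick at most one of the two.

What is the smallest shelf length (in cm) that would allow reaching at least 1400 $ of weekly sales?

105

Minimise cm subject to total weekly sales ≥ 1400.
granola A + rice crisps + cinnamon oats + choco pillows reaches 1408 using 105 cm.
Any bundle with less than 105 cm falls short of 1400.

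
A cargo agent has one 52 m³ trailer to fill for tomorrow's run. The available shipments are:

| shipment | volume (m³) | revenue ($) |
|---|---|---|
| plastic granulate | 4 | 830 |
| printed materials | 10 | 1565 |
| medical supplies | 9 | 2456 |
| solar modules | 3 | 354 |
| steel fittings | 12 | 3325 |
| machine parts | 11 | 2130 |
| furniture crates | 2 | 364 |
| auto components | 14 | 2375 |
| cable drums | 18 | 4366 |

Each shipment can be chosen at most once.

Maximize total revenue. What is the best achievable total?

12641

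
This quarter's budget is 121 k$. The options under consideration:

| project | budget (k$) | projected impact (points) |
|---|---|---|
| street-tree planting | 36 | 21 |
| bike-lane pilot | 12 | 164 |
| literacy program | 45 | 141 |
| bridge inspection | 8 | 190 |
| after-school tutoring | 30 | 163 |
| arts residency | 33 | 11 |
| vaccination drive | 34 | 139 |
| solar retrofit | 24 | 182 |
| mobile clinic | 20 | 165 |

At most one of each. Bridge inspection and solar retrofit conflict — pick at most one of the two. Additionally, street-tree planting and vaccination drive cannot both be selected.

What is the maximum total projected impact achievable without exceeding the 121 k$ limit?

Bike-lane pilot + literacy program + bridge inspection + after-school tutoring + mobile clinic uses 115 of the 121 k$ and totals 823.
Runner-up bike-lane pilot + bridge inspection + after-school tutoring + vaccination drive + mobile clinic tops out at 821.

823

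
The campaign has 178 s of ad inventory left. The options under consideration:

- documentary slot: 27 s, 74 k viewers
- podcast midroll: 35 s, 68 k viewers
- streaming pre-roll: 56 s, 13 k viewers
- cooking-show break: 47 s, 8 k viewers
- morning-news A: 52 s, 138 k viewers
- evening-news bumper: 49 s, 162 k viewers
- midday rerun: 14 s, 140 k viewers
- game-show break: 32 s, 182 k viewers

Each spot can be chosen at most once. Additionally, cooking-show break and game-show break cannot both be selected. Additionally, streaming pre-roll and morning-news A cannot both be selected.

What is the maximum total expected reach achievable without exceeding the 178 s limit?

Taking documentary slot + morning-news A + evening-news bumper + midday rerun + game-show break: 174 s used, 696 in expected reach.

696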